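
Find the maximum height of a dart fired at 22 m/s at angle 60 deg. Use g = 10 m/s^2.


Given: v0 = 22 m/s, theta = 60 deg, g = 10 m/s^2
sin^2(60) = 3/4
Using H = v0^2 * sin^2(theta) / (2*g)
H = 22^2 * 3/4 / (2*10)
H = 484 * 3/4 / 20
H = 363 / 20
H = 363/20 m

363/20 m


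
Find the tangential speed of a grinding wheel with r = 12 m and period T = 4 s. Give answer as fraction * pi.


Given: radius r = 12 m, period T = 4 s
Using v = 2*pi*r / T
v = 2*pi*12 / 4
v = 24*pi / 4
v = 6*pi m/s

6*pi m/s


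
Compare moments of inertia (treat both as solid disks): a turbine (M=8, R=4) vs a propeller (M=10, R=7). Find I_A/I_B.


Given: M1=8 kg, R1=4 m, M2=10 kg, R2=7 m
For a disk: I = (1/2)*M*R^2, so I_A/I_B = (M1*R1^2)/(M2*R2^2)
M1*R1^2 = 8*16 = 128
M2*R2^2 = 10*49 = 490
I_A/I_B = 128/490 = 64/245

64/245


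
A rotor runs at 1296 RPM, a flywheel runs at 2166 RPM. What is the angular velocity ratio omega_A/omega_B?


Given: RPM_A = 1296, RPM_B = 2166
omega = 2*pi*RPM/60, so omega_A/omega_B = RPM_A / RPM_B
omega_A/omega_B = 1296 / 2166
omega_A/omega_B = 216/361

216/361


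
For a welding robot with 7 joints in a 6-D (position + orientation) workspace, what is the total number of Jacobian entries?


Given: task space dimension = 6, joints = 7
Jacobian is a 6 x 7 matrix
Total entries = rows * columns
Total = 6 * 7
Total = 42

42


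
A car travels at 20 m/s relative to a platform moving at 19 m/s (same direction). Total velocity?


Given: object velocity = 20 m/s, platform velocity = 19 m/s (same direction)
Using classical velocity addition: v_total = v_object + v_platform
v_total = 20 + 19
v_total = 39 m/s

39 m/s


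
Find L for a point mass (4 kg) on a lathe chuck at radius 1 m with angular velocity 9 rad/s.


Given: m = 4 kg, r = 1 m, omega = 9 rad/s
For a point mass: I = m*r^2
I = 4*1^2 = 4*1 = 4
L = I*omega = 4*9
L = 36 kg*m^2/s

36 kg*m^2/s


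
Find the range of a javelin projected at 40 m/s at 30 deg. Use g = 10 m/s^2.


Given: v0 = 40 m/s, theta = 30 deg, g = 10 m/s^2
sin(2*30) = sin(60) = sqrt(3)/2
Using R = v0^2 * sin(2*theta) / g
R = 40^2 * (sqrt(3)/2) / 10
R = 1600 * sqrt(3) / 20
R = 80*sqrt(3) m

80*sqrt(3) m


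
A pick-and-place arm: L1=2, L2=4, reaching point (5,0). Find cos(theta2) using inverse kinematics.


Given: L1 = 2, L2 = 4, target (x, y) = (5, 0)
Using cos(theta2) = (x^2 + y^2 - L1^2 - L2^2) / (2*L1*L2)
x^2 + y^2 = 5^2 + 0 = 25
L1^2 + L2^2 = 4 + 16 = 20
Numerator = 25 - 20 = 5
Denominator = 2*2*4 = 16
cos(theta2) = 5/16 = 5/16

5/16


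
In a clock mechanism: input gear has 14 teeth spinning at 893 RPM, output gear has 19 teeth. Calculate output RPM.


Given: N1 = 14 teeth, w1 = 893 RPM, N2 = 19 teeth
Using N1*w1 = N2*w2
w2 = N1*w1 / N2
w2 = 14*893 / 19
w2 = 12502 / 19
w2 = 658 RPM

658 RPM


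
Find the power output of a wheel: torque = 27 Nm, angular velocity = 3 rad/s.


Given: tau = 27 Nm, omega = 3 rad/s
Using P = tau * omega
P = 27 * 3
P = 81 W

81 W


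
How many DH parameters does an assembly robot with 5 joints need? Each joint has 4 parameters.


Given: 5 joints, 4 DH parameters per joint (d, theta, a, alpha)
Total DH parameters = number_of_joints * 4
Total = 5 * 4
Total = 20

20


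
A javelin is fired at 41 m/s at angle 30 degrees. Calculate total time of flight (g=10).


Given: v0 = 41 m/s, theta = 30 deg, g = 10 m/s^2
sin(30) = 1/2
Using T = 2*v0*sin(theta) / g
T = 2*41*1/2 / 10
T = 41 / 10
T = 41/10 s

41/10 s


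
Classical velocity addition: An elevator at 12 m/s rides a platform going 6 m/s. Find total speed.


Given: object velocity = 12 m/s, platform velocity = 6 m/s (same direction)
Using classical velocity addition: v_total = v_object + v_platform
v_total = 12 + 6
v_total = 18 m/s

18 m/s


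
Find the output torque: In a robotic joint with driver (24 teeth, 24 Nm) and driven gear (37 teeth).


Given: N1 = 24, N2 = 37, T1 = 24 Nm
Using T2/T1 = N2/N1
T2 = T1 * N2 / N1
T2 = 24 * 37 / 24
T2 = 888 / 24
T2 = 37 Nm

37 Nm


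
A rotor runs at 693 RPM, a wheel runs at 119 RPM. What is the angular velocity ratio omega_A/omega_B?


Given: RPM_A = 693, RPM_B = 119
omega = 2*pi*RPM/60, so omega_A/omega_B = RPM_A / RPM_B
omega_A/omega_B = 693 / 119
omega_A/omega_B = 99/17

99/17


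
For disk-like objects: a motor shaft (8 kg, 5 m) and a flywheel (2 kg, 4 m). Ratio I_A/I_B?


Given: M1=8 kg, R1=5 m, M2=2 kg, R2=4 m
For a disk: I = (1/2)*M*R^2, so I_A/I_B = (M1*R1^2)/(M2*R2^2)
M1*R1^2 = 8*25 = 200
M2*R2^2 = 2*16 = 32
I_A/I_B = 200/32 = 25/4

25/4


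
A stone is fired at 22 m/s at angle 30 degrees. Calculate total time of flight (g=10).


Given: v0 = 22 m/s, theta = 30 deg, g = 10 m/s^2
sin(30) = 1/2
Using T = 2*v0*sin(theta) / g
T = 2*22*1/2 / 10
T = 22 / 10
T = 11/5 s

11/5 s


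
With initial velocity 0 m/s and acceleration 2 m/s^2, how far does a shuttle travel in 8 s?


Given: v0 = 0 m/s, a = 2 m/s^2, t = 8 s
Using s = v0*t + (1/2)*a*t^2
s = 0*8 + (1/2)*2*8^2
s = 0 + (1/2)*128
s = 0 + 64
s = 64

64 m


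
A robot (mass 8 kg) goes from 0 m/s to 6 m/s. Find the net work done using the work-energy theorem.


Given: m = 8 kg, v0 = 0 m/s, v = 6 m/s
Using W = (1/2)*m*(v^2 - v0^2)
v^2 = 6^2 = 36
v0^2 = 0^2 = 0
v^2 - v0^2 = 36 - 0 = 36
W = (1/2)*8*36 = 144 J

144 J


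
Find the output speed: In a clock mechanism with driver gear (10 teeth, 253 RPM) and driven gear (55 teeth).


Given: N1 = 10 teeth, w1 = 253 RPM, N2 = 55 teeth
Using N1*w1 = N2*w2
w2 = N1*w1 / N2
w2 = 10*253 / 55
w2 = 2530 / 55
w2 = 46 RPM

46 RPM


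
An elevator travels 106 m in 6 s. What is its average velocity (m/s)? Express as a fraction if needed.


Given: distance d = 106 m, time t = 6 s
Using v = d / t
v = 106 / 6
v = 53/3 m/s

53/3 m/s


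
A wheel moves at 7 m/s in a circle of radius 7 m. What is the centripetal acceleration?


Given: v = 7 m/s, r = 7 m
Using a_c = v^2 / r
a_c = 7^2 / 7
a_c = 49 / 7
a_c = 7 m/s^2

7 m/s^2


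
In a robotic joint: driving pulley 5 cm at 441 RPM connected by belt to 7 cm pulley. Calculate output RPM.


Given: D1 = 5 cm, w1 = 441 RPM, D2 = 7 cm
Using D1*w1 = D2*w2
w2 = D1*w1 / D2
w2 = 5*441 / 7
w2 = 2205 / 7
w2 = 315 RPM

315 RPM


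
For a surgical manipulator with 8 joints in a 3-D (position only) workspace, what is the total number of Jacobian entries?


Given: task space dimension = 3, joints = 8
Jacobian is a 3 x 8 matrix
Total entries = rows * columns
Total = 3 * 8
Total = 24

24


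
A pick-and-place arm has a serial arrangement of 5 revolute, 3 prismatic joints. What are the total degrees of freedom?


Given: serial robot with 5 revolute, 3 prismatic joints
DOF contribution per joint type: revolute=1, prismatic=1, spherical=3, fixed=0
DOF = 5*1 + 3*1
DOF = 8

8


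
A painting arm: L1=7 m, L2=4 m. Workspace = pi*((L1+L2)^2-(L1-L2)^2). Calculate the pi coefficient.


Given: L1 = 7, L2 = 4
(L1+L2)^2 = (11)^2 = 121
(L1-L2)^2 = (3)^2 = 9
Difference = 121 - 9 = 112
This equals 4*L1*L2 = 4*7*4 = 112
Workspace area = 112*pi

112


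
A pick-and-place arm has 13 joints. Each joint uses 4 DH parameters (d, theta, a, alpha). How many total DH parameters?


Given: 13 joints, 4 DH parameters per joint (d, theta, a, alpha)
Total DH parameters = number_of_joints * 4
Total = 13 * 4
Total = 52

52


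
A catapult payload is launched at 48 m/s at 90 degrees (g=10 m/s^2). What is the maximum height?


Given: v0 = 48 m/s, theta = 90 deg, g = 10 m/s^2
sin^2(90) = 1
Using H = v0^2 * sin^2(theta) / (2*g)
H = 48^2 * 1 / (2*10)
H = 2304 * 1 / 20
H = 2304 / 20
H = 576/5 m

576/5 m


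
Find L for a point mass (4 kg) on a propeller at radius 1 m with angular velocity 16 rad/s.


Given: m = 4 kg, r = 1 m, omega = 16 rad/s
For a point mass: I = m*r^2
I = 4*1^2 = 4*1 = 4
L = I*omega = 4*16
L = 64 kg*m^2/s

64 kg*m^2/s


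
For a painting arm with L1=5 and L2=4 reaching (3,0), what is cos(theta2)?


Given: L1 = 5, L2 = 4, target (x, y) = (3, 0)
Using cos(theta2) = (x^2 + y^2 - L1^2 - L2^2) / (2*L1*L2)
x^2 + y^2 = 3^2 + 0 = 9
L1^2 + L2^2 = 25 + 16 = 41
Numerator = 9 - 41 = -32
Denominator = 2*5*4 = 40
cos(theta2) = -32/40 = -4/5

-4/5


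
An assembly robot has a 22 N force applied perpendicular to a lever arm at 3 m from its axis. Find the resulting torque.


Given: F = 22 N, r = 3 m, angle = 90 deg (perpendicular)
Using tau = F * r * sin(90)
sin(90) = 1
tau = 22 * 3 * 1
tau = 66 Nm

66 Nm


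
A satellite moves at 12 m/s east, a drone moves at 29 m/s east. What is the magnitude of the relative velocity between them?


Given: v_A = 12 m/s east, v_B = 29 m/s east
Both move in the same direction; relative speed = |v_A - v_B|
|12 - 29| = |-17|
= 17 m/s

17 m/s


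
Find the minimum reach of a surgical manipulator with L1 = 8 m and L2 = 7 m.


Given: L1 = 8 m, L2 = 7 m
For a 2-link planar arm, min reach = |L1 - L2| (second link folded back)
Min reach = |8 - 7|
Min reach = 1 m

1 m


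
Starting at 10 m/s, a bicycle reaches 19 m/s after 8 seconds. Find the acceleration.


Given: initial velocity v0 = 10 m/s, final velocity v = 19 m/s, time t = 8 s
Using a = (v - v0) / t
a = (19 - 10) / 8
a = 9 / 8
a = 9/8 m/s^2

9/8 m/s^2


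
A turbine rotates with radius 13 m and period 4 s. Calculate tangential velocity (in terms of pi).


Given: radius r = 13 m, period T = 4 s
Using v = 2*pi*r / T
v = 2*pi*13 / 4
v = 26*pi / 4
v = 13/2*pi m/s

13/2*pi m/s


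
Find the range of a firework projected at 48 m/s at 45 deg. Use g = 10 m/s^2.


Given: v0 = 48 m/s, theta = 45 deg, g = 10 m/s^2
sin(2*45) = sin(90) = 1
Using R = v0^2 * sin(2*theta) / g
R = 48^2 * 1 / 10
R = 2304 / 10
R = 1152/5 m

1152/5 m


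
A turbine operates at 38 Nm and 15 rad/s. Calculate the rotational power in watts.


Given: tau = 38 Nm, omega = 15 rad/s
Using P = tau * omega
P = 38 * 15
P = 570 W

570 W


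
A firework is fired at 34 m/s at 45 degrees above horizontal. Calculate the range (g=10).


Given: v0 = 34 m/s, theta = 45 deg, g = 10 m/s^2
sin(2*45) = sin(90) = 1
Using R = v0^2 * sin(2*theta) / g
R = 34^2 * 1 / 10
R = 1156 / 10
R = 578/5 m

578/5 m


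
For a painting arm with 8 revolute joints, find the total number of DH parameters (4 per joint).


Given: 8 joints, 4 DH parameters per joint (d, theta, a, alpha)
Total DH parameters = number_of_joints * 4
Total = 8 * 4
Total = 32

32


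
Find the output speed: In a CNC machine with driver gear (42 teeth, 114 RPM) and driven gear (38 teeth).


Given: N1 = 42 teeth, w1 = 114 RPM, N2 = 38 teeth
Using N1*w1 = N2*w2
w2 = N1*w1 / N2
w2 = 42*114 / 38
w2 = 4788 / 38
w2 = 126 RPM

126 RPM


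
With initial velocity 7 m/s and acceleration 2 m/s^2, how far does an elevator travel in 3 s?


Given: v0 = 7 m/s, a = 2 m/s^2, t = 3 s
Using s = v0*t + (1/2)*a*t^2
s = 7*3 + (1/2)*2*3^2
s = 21 + (1/2)*18
s = 21 + 9
s = 30

30 m


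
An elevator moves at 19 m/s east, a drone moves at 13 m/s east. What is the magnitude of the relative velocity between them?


Given: v_A = 19 m/s east, v_B = 13 m/s east
Both move in the same direction; relative speed = |v_A - v_B|
|19 - 13| = |6|
= 6 m/s

6 m/s


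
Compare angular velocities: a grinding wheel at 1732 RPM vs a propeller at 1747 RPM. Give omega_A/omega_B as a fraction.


Given: RPM_A = 1732, RPM_B = 1747
omega = 2*pi*RPM/60, so omega_A/omega_B = RPM_A / RPM_B
omega_A/omega_B = 1732 / 1747
omega_A/omega_B = 1732/1747

1732/1747


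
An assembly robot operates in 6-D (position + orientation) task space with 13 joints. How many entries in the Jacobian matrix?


Given: task space dimension = 6, joints = 13
Jacobian is a 6 x 13 matrix
Total entries = rows * columns
Total = 6 * 13
Total = 78

78


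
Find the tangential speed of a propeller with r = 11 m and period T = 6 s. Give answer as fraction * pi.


Given: radius r = 11 m, period T = 6 s
Using v = 2*pi*r / T
v = 2*pi*11 / 6
v = 22*pi / 6
v = 11/3*pi m/s

11/3*pi m/s


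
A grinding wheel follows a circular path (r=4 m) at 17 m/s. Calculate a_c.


Given: v = 17 m/s, r = 4 m
Using a_c = v^2 / r
a_c = 17^2 / 4
a_c = 289 / 4
a_c = 289/4 m/s^2

289/4 m/s^2


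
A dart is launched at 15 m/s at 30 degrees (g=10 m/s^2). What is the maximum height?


Given: v0 = 15 m/s, theta = 30 deg, g = 10 m/s^2
sin^2(30) = 1/4
Using H = v0^2 * sin^2(theta) / (2*g)
H = 15^2 * 1/4 / (2*10)
H = 225 * 1/4 / 20
H = 225/4 / 20
H = 45/16 m

45/16 m


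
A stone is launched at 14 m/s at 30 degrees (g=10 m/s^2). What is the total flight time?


Given: v0 = 14 m/s, theta = 30 deg, g = 10 m/s^2
sin(30) = 1/2
Using T = 2*v0*sin(theta) / g
T = 2*14*1/2 / 10
T = 14 / 10
T = 7/5 s

7/5 s


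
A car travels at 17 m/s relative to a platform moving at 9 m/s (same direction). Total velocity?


Given: object velocity = 17 m/s, platform velocity = 9 m/s (same direction)
Using classical velocity addition: v_total = v_object + v_platform
v_total = 17 + 9
v_total = 26 m/s

26 m/s


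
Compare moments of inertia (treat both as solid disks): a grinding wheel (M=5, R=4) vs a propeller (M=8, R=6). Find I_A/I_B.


Given: M1=5 kg, R1=4 m, M2=8 kg, R2=6 m
For a disk: I = (1/2)*M*R^2, so I_A/I_B = (M1*R1^2)/(M2*R2^2)
M1*R1^2 = 5*16 = 80
M2*R2^2 = 8*36 = 288
I_A/I_B = 80/288 = 5/18

5/18


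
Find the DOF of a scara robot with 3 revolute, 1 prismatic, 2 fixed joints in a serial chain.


Given: serial robot with 3 revolute, 1 prismatic, 2 fixed joints
DOF contribution per joint type: revolute=1, prismatic=1, spherical=3, fixed=0
DOF = 3*1 + 1*1 + 2*0
DOF = 4

4


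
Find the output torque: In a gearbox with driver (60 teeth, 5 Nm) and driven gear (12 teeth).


Given: N1 = 60, N2 = 12, T1 = 5 Nm
Using T2/T1 = N2/N1
T2 = T1 * N2 / N1
T2 = 5 * 12 / 60
T2 = 60 / 60
T2 = 1 Nm

1 Nm


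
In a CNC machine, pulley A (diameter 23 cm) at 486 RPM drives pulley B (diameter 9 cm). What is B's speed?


Given: D1 = 23 cm, w1 = 486 RPM, D2 = 9 cm
Using D1*w1 = D2*w2
w2 = D1*w1 / D2
w2 = 23*486 / 9
w2 = 11178 / 9
w2 = 1242 RPM

1242 RPM


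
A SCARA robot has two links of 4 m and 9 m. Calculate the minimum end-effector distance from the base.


Given: L1 = 4 m, L2 = 9 m
For a 2-link planar arm, min reach = |L1 - L2| (second link folded back)
Min reach = |4 - 9|
Min reach = 5 m

5 m


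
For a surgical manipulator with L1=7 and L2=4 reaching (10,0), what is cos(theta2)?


Given: L1 = 7, L2 = 4, target (x, y) = (10, 0)
Using cos(theta2) = (x^2 + y^2 - L1^2 - L2^2) / (2*L1*L2)
x^2 + y^2 = 10^2 + 0 = 100
L1^2 + L2^2 = 49 + 16 = 65
Numerator = 100 - 65 = 35
Denominator = 2*7*4 = 56
cos(theta2) = 35/56 = 5/8

5/8


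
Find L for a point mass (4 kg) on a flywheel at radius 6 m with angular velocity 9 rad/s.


Given: m = 4 kg, r = 6 m, omega = 9 rad/s
For a point mass: I = m*r^2
I = 4*6^2 = 4*36 = 144
L = I*omega = 144*9
L = 1296 kg*m^2/s

1296 kg*m^2/s


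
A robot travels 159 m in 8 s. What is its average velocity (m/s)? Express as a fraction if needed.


Given: distance d = 159 m, time t = 8 s
Using v = d / t
v = 159 / 8
v = 159/8 m/s

159/8 m/s


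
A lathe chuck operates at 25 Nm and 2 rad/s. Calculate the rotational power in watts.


Given: tau = 25 Nm, omega = 2 rad/s
Using P = tau * omega
P = 25 * 2
P = 50 W

50 W


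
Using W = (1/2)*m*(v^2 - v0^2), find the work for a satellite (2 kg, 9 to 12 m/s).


Given: m = 2 kg, v0 = 9 m/s, v = 12 m/s
Using W = (1/2)*m*(v^2 - v0^2)
v^2 = 12^2 = 144
v0^2 = 9^2 = 81
v^2 - v0^2 = 144 - 81 = 63
W = (1/2)*2*63 = 63 J

63 J


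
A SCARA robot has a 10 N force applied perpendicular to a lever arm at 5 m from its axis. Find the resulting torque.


Given: F = 10 N, r = 5 m, angle = 90 deg (perpendicular)
Using tau = F * r * sin(90)
sin(90) = 1
tau = 10 * 5 * 1
tau = 50 Nm

50 Nm


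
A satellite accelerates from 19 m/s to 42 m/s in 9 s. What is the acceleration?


Given: initial velocity v0 = 19 m/s, final velocity v = 42 m/s, time t = 9 s
Using a = (v - v0) / t
a = (42 - 19) / 9
a = 23 / 9
a = 23/9 m/s^2

23/9 m/s^2


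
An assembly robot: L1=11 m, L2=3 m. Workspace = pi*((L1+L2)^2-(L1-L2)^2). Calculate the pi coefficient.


Given: L1 = 11, L2 = 3
(L1+L2)^2 = (14)^2 = 196
(L1-L2)^2 = (8)^2 = 64
Difference = 196 - 64 = 132
This equals 4*L1*L2 = 4*11*3 = 132
Workspace area = 132*pi

132


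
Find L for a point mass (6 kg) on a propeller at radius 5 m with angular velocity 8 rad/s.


Given: m = 6 kg, r = 5 m, omega = 8 rad/s
For a point mass: I = m*r^2
I = 6*5^2 = 6*25 = 150
L = I*omega = 150*8
L = 1200 kg*m^2/s

1200 kg*m^2/s


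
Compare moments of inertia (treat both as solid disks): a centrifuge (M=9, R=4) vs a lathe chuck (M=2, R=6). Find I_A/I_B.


Given: M1=9 kg, R1=4 m, M2=2 kg, R2=6 m
For a disk: I = (1/2)*M*R^2, so I_A/I_B = (M1*R1^2)/(M2*R2^2)
M1*R1^2 = 9*16 = 144
M2*R2^2 = 2*36 = 72
I_A/I_B = 144/72 = 2

2


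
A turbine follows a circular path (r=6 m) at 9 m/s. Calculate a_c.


Given: v = 9 m/s, r = 6 m
Using a_c = v^2 / r
a_c = 9^2 / 6
a_c = 81 / 6
a_c = 27/2 m/s^2

27/2 m/s^2


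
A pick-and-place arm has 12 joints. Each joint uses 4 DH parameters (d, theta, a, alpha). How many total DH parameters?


Given: 12 joints, 4 DH parameters per joint (d, theta, a, alpha)
Total DH parameters = number_of_joints * 4
Total = 12 * 4
Total = 48

48


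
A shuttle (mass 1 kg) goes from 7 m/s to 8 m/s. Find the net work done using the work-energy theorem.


Given: m = 1 kg, v0 = 7 m/s, v = 8 m/s
Using W = (1/2)*m*(v^2 - v0^2)
v^2 = 8^2 = 64
v0^2 = 7^2 = 49
v^2 - v0^2 = 64 - 49 = 15
W = (1/2)*1*15 = 15/2 J

15/2 J


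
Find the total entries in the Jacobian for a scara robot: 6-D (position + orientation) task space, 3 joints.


Given: task space dimension = 6, joints = 3
Jacobian is a 6 x 3 matrix
Total entries = rows * columns
Total = 6 * 3
Total = 18

18


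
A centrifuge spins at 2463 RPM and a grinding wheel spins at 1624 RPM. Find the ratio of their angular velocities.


Given: RPM_A = 2463, RPM_B = 1624
omega = 2*pi*RPM/60, so omega_A/omega_B = RPM_A / RPM_B
omega_A/omega_B = 2463 / 1624
omega_A/omega_B = 2463/1624

2463/1624


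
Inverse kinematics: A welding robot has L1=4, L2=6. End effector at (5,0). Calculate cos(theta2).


Given: L1 = 4, L2 = 6, target (x, y) = (5, 0)
Using cos(theta2) = (x^2 + y^2 - L1^2 - L2^2) / (2*L1*L2)
x^2 + y^2 = 5^2 + 0 = 25
L1^2 + L2^2 = 16 + 36 = 52
Numerator = 25 - 52 = -27
Denominator = 2*4*6 = 48
cos(theta2) = -27/48 = -9/16

-9/16


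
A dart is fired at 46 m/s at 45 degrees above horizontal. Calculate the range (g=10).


Given: v0 = 46 m/s, theta = 45 deg, g = 10 m/s^2
sin(2*45) = sin(90) = 1
Using R = v0^2 * sin(2*theta) / g
R = 46^2 * 1 / 10
R = 2116 / 10
R = 1058/5 m

1058/5 m


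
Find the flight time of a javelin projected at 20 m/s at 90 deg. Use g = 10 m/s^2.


Given: v0 = 20 m/s, theta = 90 deg, g = 10 m/s^2
sin(90) = 1
Using T = 2*v0*sin(theta) / g
T = 2*20*1 / 10
T = 40 / 10
T = 4 s

4 s


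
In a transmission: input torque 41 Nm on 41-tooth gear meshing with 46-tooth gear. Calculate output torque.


Given: N1 = 41, N2 = 46, T1 = 41 Nm
Using T2/T1 = N2/N1
T2 = T1 * N2 / N1
T2 = 41 * 46 / 41
T2 = 1886 / 41
T2 = 46 Nm

46 Nm


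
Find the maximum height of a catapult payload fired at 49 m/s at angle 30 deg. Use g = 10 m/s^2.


Given: v0 = 49 m/s, theta = 30 deg, g = 10 m/s^2
sin^2(30) = 1/4
Using H = v0^2 * sin^2(theta) / (2*g)
H = 49^2 * 1/4 / (2*10)
H = 2401 * 1/4 / 20
H = 2401/4 / 20
H = 2401/80 m

2401/80 m


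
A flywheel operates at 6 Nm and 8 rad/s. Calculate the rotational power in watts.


Given: tau = 6 Nm, omega = 8 rad/s
Using P = tau * omega
P = 6 * 8
P = 48 W

48 W


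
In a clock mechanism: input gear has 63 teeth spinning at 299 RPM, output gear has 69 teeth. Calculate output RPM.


Given: N1 = 63 teeth, w1 = 299 RPM, N2 = 69 teeth
Using N1*w1 = N2*w2
w2 = N1*w1 / N2
w2 = 63*299 / 69
w2 = 18837 / 69
w2 = 273 RPM

273 RPM


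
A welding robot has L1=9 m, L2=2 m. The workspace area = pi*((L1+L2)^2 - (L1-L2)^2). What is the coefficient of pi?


Given: L1 = 9, L2 = 2
(L1+L2)^2 = (11)^2 = 121
(L1-L2)^2 = (7)^2 = 49
Difference = 121 - 49 = 72
This equals 4*L1*L2 = 4*9*2 = 72
Workspace area = 72*pi

72


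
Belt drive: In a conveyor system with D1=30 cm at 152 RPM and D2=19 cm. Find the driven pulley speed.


Given: D1 = 30 cm, w1 = 152 RPM, D2 = 19 cm
Using D1*w1 = D2*w2
w2 = D1*w1 / D2
w2 = 30*152 / 19
w2 = 4560 / 19
w2 = 240 RPM

240 RPM


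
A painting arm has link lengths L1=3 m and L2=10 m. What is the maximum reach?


Given: L1 = 3 m, L2 = 10 m
For a 2-link planar arm, max reach = L1 + L2 (fully extended)
Max reach = 3 + 10
Max reach = 13 m

13 m


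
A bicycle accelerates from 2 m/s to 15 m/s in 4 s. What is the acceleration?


Given: initial velocity v0 = 2 m/s, final velocity v = 15 m/s, time t = 4 s
Using a = (v - v0) / t
a = (15 - 2) / 4
a = 13 / 4
a = 13/4 m/s^2

13/4 m/s^2


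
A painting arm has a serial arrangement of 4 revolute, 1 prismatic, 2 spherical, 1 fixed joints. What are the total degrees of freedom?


Given: serial robot with 4 revolute, 1 prismatic, 2 spherical, 1 fixed joints
DOF contribution per joint type: revolute=1, prismatic=1, spherical=3, fixed=0
DOF = 4*1 + 1*1 + 2*3 + 1*0
DOF = 11

11


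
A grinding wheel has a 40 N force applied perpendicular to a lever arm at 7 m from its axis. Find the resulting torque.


Given: F = 40 N, r = 7 m, angle = 90 deg (perpendicular)
Using tau = F * r * sin(90)
sin(90) = 1
tau = 40 * 7 * 1
tau = 280 Nm

280 Nm


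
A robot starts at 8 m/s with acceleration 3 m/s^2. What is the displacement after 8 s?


Given: v0 = 8 m/s, a = 3 m/s^2, t = 8 s
Using s = v0*t + (1/2)*a*t^2
s = 8*8 + (1/2)*3*8^2
s = 64 + (1/2)*192
s = 64 + 96
s = 160

160 m


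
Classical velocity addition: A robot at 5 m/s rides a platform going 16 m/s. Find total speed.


Given: object velocity = 5 m/s, platform velocity = 16 m/s (same direction)
Using classical velocity addition: v_total = v_object + v_platform
v_total = 5 + 16
v_total = 21 m/s

21 m/s


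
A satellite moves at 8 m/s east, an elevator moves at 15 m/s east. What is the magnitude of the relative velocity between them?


Given: v_A = 8 m/s east, v_B = 15 m/s east
Both move in the same direction; relative speed = |v_A - v_B|
|8 - 15| = |-7|
= 7 m/s

7 m/s


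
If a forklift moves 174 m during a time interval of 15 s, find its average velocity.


Given: distance d = 174 m, time t = 15 s
Using v = d / t
v = 174 / 15
v = 58/5 m/s

58/5 m/s


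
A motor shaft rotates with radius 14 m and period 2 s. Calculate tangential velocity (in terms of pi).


Given: radius r = 14 m, period T = 2 s
Using v = 2*pi*r / T
v = 2*pi*14 / 2
v = 28*pi / 2
v = 14*pi m/s

14*pi m/s


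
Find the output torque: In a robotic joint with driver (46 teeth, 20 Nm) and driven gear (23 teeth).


Given: N1 = 46, N2 = 23, T1 = 20 Nm
Using T2/T1 = N2/N1
T2 = T1 * N2 / N1
T2 = 20 * 23 / 46
T2 = 460 / 46
T2 = 10 Nm

10 Nm


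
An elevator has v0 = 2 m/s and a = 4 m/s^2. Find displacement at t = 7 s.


Given: v0 = 2 m/s, a = 4 m/s^2, t = 7 s
Using s = v0*t + (1/2)*a*t^2
s = 2*7 + (1/2)*4*7^2
s = 14 + (1/2)*196
s = 14 + 98
s = 112

112 m


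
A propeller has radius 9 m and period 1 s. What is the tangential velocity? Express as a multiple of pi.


Given: radius r = 9 m, period T = 1 s
Using v = 2*pi*r / T
v = 2*pi*9 / 1
v = 18*pi / 1
v = 18*pi m/s

18*pi m/s


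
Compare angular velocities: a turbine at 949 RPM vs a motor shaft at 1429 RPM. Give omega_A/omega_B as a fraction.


Given: RPM_A = 949, RPM_B = 1429
omega = 2*pi*RPM/60, so omega_A/omega_B = RPM_A / RPM_B
omega_A/omega_B = 949 / 1429
omega_A/omega_B = 949/1429

949/1429


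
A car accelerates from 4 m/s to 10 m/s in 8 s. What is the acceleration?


Given: initial velocity v0 = 4 m/s, final velocity v = 10 m/s, time t = 8 s
Using a = (v - v0) / t
a = (10 - 4) / 8
a = 6 / 8
a = 3/4 m/s^2

3/4 m/s^2


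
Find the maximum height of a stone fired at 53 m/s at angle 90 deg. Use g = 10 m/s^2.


Given: v0 = 53 m/s, theta = 90 deg, g = 10 m/s^2
sin^2(90) = 1
Using H = v0^2 * sin^2(theta) / (2*g)
H = 53^2 * 1 / (2*10)
H = 2809 * 1 / 20
H = 2809 / 20
H = 2809/20 m

2809/20 m


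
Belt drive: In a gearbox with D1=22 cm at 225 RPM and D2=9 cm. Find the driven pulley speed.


Given: D1 = 22 cm, w1 = 225 RPM, D2 = 9 cm
Using D1*w1 = D2*w2
w2 = D1*w1 / D2
w2 = 22*225 / 9
w2 = 4950 / 9
w2 = 550 RPM

550 RPM


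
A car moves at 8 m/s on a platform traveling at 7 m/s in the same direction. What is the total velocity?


Given: object velocity = 8 m/s, platform velocity = 7 m/s (same direction)
Using classical velocity addition: v_total = v_object + v_platform
v_total = 8 + 7
v_total = 15 m/s

15 m/s


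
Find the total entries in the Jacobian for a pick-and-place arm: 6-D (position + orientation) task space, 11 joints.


Given: task space dimension = 6, joints = 11
Jacobian is a 6 x 11 matrix
Total entries = rows * columns
Total = 6 * 11
Total = 66

66


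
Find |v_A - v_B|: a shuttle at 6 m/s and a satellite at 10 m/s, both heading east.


Given: v_A = 6 m/s east, v_B = 10 m/s east
Both move in the same direction; relative speed = |v_A - v_B|
|6 - 10| = |-4|
= 4 m/s

4 m/s


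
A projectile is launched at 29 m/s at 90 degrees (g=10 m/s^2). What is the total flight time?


Given: v0 = 29 m/s, theta = 90 deg, g = 10 m/s^2
sin(90) = 1
Using T = 2*v0*sin(theta) / g
T = 2*29*1 / 10
T = 58 / 10
T = 29/5 s

29/5 s


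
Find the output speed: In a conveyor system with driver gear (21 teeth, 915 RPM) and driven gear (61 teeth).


Given: N1 = 21 teeth, w1 = 915 RPM, N2 = 61 teeth
Using N1*w1 = N2*w2
w2 = N1*w1 / N2
w2 = 21*915 / 61
w2 = 19215 / 61
w2 = 315 RPM

315 RPM


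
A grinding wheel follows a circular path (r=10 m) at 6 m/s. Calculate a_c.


Given: v = 6 m/s, r = 10 m
Using a_c = v^2 / r
a_c = 6^2 / 10
a_c = 36 / 10
a_c = 18/5 m/s^2

18/5 m/s^2


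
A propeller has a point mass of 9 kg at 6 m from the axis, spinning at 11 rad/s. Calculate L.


Given: m = 9 kg, r = 6 m, omega = 11 rad/s
For a point mass: I = m*r^2
I = 9*6^2 = 9*36 = 324
L = I*omega = 324*11
L = 3564 kg*m^2/s

3564 kg*m^2/s


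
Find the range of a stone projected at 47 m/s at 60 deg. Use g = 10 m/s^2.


Given: v0 = 47 m/s, theta = 60 deg, g = 10 m/s^2
sin(2*60) = sin(120) = sqrt(3)/2
Using R = v0^2 * sin(2*theta) / g
R = 47^2 * (sqrt(3)/2) / 10
R = 2209 * sqrt(3) / 20
R = 2209/20*sqrt(3) m

2209/20*sqrt(3) m


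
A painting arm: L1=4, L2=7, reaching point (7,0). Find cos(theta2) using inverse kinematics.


Given: L1 = 4, L2 = 7, target (x, y) = (7, 0)
Using cos(theta2) = (x^2 + y^2 - L1^2 - L2^2) / (2*L1*L2)
x^2 + y^2 = 7^2 + 0 = 49
L1^2 + L2^2 = 16 + 49 = 65
Numerator = 49 - 65 = -16
Denominator = 2*4*7 = 56
cos(theta2) = -16/56 = -2/7

-2/7


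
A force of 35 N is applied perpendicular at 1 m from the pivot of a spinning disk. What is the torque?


Given: F = 35 N, r = 1 m, angle = 90 deg (perpendicular)
Using tau = F * r * sin(90)
sin(90) = 1
tau = 35 * 1 * 1
tau = 35 Nm

35 Nm


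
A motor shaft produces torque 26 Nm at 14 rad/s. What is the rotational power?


Given: tau = 26 Nm, omega = 14 rad/s
Using P = tau * omega
P = 26 * 14
P = 364 W

364 W


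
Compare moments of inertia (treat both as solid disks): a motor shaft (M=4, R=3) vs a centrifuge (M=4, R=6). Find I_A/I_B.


Given: M1=4 kg, R1=3 m, M2=4 kg, R2=6 m
For a disk: I = (1/2)*M*R^2, so I_A/I_B = (M1*R1^2)/(M2*R2^2)
M1*R1^2 = 4*9 = 36
M2*R2^2 = 4*36 = 144
I_A/I_B = 36/144 = 1/4

1/4


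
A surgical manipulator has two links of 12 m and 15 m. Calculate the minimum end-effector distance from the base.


Given: L1 = 12 m, L2 = 15 m
For a 2-link planar arm, min reach = |L1 - L2| (second link folded back)
Min reach = |12 - 15|
Min reach = 3 m

3 m


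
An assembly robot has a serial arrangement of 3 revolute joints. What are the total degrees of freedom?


Given: serial robot with 3 revolute joints
DOF contribution per joint type: revolute=1, prismatic=1, spherical=3, fixed=0
DOF = 3*1
DOF = 3

3


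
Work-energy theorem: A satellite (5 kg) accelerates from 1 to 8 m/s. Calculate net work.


Given: m = 5 kg, v0 = 1 m/s, v = 8 m/s
Using W = (1/2)*m*(v^2 - v0^2)
v^2 = 8^2 = 64
v0^2 = 1^2 = 1
v^2 - v0^2 = 64 - 1 = 63
W = (1/2)*5*63 = 315/2 J

315/2 J


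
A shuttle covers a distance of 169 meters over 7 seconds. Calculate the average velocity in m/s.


Given: distance d = 169 m, time t = 7 s
Using v = d / t
v = 169 / 7
v = 169/7 m/s

169/7 m/s


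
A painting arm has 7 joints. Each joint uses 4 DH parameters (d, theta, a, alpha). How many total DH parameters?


Given: 7 joints, 4 DH parameters per joint (d, theta, a, alpha)
Total DH parameters = number_of_joints * 4
Total = 7 * 4
Total = 28

28


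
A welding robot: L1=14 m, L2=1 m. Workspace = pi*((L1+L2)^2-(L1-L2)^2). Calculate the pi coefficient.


Given: L1 = 14, L2 = 1
(L1+L2)^2 = (15)^2 = 225
(L1-L2)^2 = (13)^2 = 169
Difference = 225 - 169 = 56
This equals 4*L1*L2 = 4*14*1 = 56
Workspace area = 56*pi

56


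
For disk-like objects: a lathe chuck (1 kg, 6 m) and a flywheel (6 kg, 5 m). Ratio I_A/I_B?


Given: M1=1 kg, R1=6 m, M2=6 kg, R2=5 m
For a disk: I = (1/2)*M*R^2, so I_A/I_B = (M1*R1^2)/(M2*R2^2)
M1*R1^2 = 1*36 = 36
M2*R2^2 = 6*25 = 150
I_A/I_B = 36/150 = 6/25

6/25


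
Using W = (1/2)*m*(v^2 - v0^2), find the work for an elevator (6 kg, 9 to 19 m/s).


Given: m = 6 kg, v0 = 9 m/s, v = 19 m/s
Using W = (1/2)*m*(v^2 - v0^2)
v^2 = 19^2 = 361
v0^2 = 9^2 = 81
v^2 - v0^2 = 361 - 81 = 280
W = (1/2)*6*280 = 840 J

840 J


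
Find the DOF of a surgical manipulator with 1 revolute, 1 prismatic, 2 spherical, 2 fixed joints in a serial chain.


Given: serial robot with 1 revolute, 1 prismatic, 2 spherical, 2 fixed joints
DOF contribution per joint type: revolute=1, prismatic=1, spherical=3, fixed=0
DOF = 1*1 + 1*1 + 2*3 + 2*0
DOF = 8

8


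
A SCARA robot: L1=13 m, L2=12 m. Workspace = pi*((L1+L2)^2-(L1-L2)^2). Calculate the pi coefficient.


Given: L1 = 13, L2 = 12
(L1+L2)^2 = (25)^2 = 625
(L1-L2)^2 = (1)^2 = 1
Difference = 625 - 1 = 624
This equals 4*L1*L2 = 4*13*12 = 624
Workspace area = 624*pi

624


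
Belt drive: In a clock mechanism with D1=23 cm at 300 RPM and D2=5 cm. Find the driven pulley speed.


Given: D1 = 23 cm, w1 = 300 RPM, D2 = 5 cm
Using D1*w1 = D2*w2
w2 = D1*w1 / D2
w2 = 23*300 / 5
w2 = 6900 / 5
w2 = 1380 RPM

1380 RPM


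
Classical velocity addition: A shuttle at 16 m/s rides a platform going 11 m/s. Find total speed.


Given: object velocity = 16 m/s, platform velocity = 11 m/s (same direction)
Using classical velocity addition: v_total = v_object + v_platform
v_total = 16 + 11
v_total = 27 m/s

27 m/s


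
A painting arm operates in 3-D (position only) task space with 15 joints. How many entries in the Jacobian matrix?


Given: task space dimension = 3, joints = 15
Jacobian is a 3 x 15 matrix
Total entries = rows * columns
Total = 3 * 15
Total = 45

45


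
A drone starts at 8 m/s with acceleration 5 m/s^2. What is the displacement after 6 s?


Given: v0 = 8 m/s, a = 5 m/s^2, t = 6 s
Using s = v0*t + (1/2)*a*t^2
s = 8*6 + (1/2)*5*6^2
s = 48 + (1/2)*180
s = 48 + 90
s = 138

138 m


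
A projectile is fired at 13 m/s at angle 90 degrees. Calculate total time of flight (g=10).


Given: v0 = 13 m/s, theta = 90 deg, g = 10 m/s^2
sin(90) = 1
Using T = 2*v0*sin(theta) / g
T = 2*13*1 / 10
T = 26 / 10
T = 13/5 s

13/5 s


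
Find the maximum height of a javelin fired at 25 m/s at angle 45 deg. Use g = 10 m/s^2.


Given: v0 = 25 m/s, theta = 45 deg, g = 10 m/s^2
sin^2(45) = 1/2
Using H = v0^2 * sin^2(theta) / (2*g)
H = 25^2 * 1/2 / (2*10)
H = 625 * 1/2 / 20
H = 625/2 / 20
H = 125/8 m

125/8 m


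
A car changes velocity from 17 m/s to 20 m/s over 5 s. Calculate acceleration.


Given: initial velocity v0 = 17 m/s, final velocity v = 20 m/s, time t = 5 s
Using a = (v - v0) / t
a = (20 - 17) / 5
a = 3 / 5
a = 3/5 m/s^2

3/5 m/s^2


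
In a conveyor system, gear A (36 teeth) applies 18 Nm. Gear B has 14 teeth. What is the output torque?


Given: N1 = 36, N2 = 14, T1 = 18 Nm
Using T2/T1 = N2/N1
T2 = T1 * N2 / N1
T2 = 18 * 14 / 36
T2 = 252 / 36
T2 = 7 Nm

7 Nm


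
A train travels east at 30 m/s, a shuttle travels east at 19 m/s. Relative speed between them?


Given: v_A = 30 m/s east, v_B = 19 m/s east
Both move in the same direction; relative speed = |v_A - v_B|
|30 - 19| = |11|
= 11 m/s

11 m/s


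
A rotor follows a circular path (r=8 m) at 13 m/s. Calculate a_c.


Given: v = 13 m/s, r = 8 m
Using a_c = v^2 / r
a_c = 13^2 / 8
a_c = 169 / 8
a_c = 169/8 m/s^2

169/8 m/s^2


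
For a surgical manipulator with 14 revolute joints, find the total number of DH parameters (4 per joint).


Given: 14 joints, 4 DH parameters per joint (d, theta, a, alpha)
Total DH parameters = number_of_joints * 4
Total = 14 * 4
Total = 56

56


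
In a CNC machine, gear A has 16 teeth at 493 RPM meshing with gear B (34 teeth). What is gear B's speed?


Given: N1 = 16 teeth, w1 = 493 RPM, N2 = 34 teeth
Using N1*w1 = N2*w2
w2 = N1*w1 / N2
w2 = 16*493 / 34
w2 = 7888 / 34
w2 = 232 RPM

232 RPM


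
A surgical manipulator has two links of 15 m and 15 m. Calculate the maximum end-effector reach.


Given: L1 = 15 m, L2 = 15 m
For a 2-link planar arm, max reach = L1 + L2 (fully extended)
Max reach = 15 + 15
Max reach = 30 m

30 m


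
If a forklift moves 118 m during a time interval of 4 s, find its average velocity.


Given: distance d = 118 m, time t = 4 s
Using v = d / t
v = 118 / 4
v = 59/2 m/s

59/2 m/s


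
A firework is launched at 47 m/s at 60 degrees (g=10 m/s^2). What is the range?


Given: v0 = 47 m/s, theta = 60 deg, g = 10 m/s^2
sin(2*60) = sin(120) = sqrt(3)/2
Using R = v0^2 * sin(2*theta) / g
R = 47^2 * (sqrt(3)/2) / 10
R = 2209 * sqrt(3) / 20
R = 2209/20*sqrt(3) m

2209/20*sqrt(3) m


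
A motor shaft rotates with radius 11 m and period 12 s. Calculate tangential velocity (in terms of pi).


Given: radius r = 11 m, period T = 12 s
Using v = 2*pi*r / T
v = 2*pi*11 / 12
v = 22*pi / 12
v = 11/6*pi m/s

11/6*pi m/s


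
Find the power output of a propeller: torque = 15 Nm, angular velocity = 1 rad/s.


Given: tau = 15 Nm, omega = 1 rad/s
Using P = tau * omega
P = 15 * 1
P = 15 W

15 W


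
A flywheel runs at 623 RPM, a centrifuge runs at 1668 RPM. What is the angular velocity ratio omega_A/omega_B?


Given: RPM_A = 623, RPM_B = 1668
omega = 2*pi*RPM/60, so omega_A/omega_B = RPM_A / RPM_B
omega_A/omega_B = 623 / 1668
omega_A/omega_B = 623/1668

623/1668


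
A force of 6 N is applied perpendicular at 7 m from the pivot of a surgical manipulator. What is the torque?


Given: F = 6 N, r = 7 m, angle = 90 deg (perpendicular)
Using tau = F * r * sin(90)
sin(90) = 1
tau = 6 * 7 * 1
tau = 42 Nm

42 Nm


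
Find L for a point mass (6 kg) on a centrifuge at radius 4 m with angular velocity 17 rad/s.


Given: m = 6 kg, r = 4 m, omega = 17 rad/s
For a point mass: I = m*r^2
I = 6*4^2 = 6*16 = 96
L = I*omega = 96*17
L = 1632 kg*m^2/s

1632 kg*m^2/s


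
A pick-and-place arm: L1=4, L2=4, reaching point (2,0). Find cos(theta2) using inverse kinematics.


Given: L1 = 4, L2 = 4, target (x, y) = (2, 0)
Using cos(theta2) = (x^2 + y^2 - L1^2 - L2^2) / (2*L1*L2)
x^2 + y^2 = 2^2 + 0 = 4
L1^2 + L2^2 = 16 + 16 = 32
Numerator = 4 - 32 = -28
Denominator = 2*4*4 = 32
cos(theta2) = -28/32 = -7/8

-7/8


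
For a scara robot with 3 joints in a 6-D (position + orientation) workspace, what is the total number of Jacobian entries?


Given: task space dimension = 6, joints = 3
Jacobian is a 6 x 3 matrix
Total entries = rows * columns
Total = 6 * 3
Total = 18

18


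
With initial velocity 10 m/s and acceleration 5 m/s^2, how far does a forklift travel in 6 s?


Given: v0 = 10 m/s, a = 5 m/s^2, t = 6 s
Using s = v0*t + (1/2)*a*t^2
s = 10*6 + (1/2)*5*6^2
s = 60 + (1/2)*180
s = 60 + 90
s = 150

150 m


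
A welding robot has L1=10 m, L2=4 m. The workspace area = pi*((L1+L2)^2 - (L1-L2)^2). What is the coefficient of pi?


Given: L1 = 10, L2 = 4
(L1+L2)^2 = (14)^2 = 196
(L1-L2)^2 = (6)^2 = 36
Difference = 196 - 36 = 160
This equals 4*L1*L2 = 4*10*4 = 160
Workspace area = 160*pi

160


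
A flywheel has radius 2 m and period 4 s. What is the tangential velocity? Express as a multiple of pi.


Given: radius r = 2 m, period T = 4 s
Using v = 2*pi*r / T
v = 2*pi*2 / 4
v = 4*pi / 4
v = 1*pi m/s

1*pi m/s


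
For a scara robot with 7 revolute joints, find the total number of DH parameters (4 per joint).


Given: 7 joints, 4 DH parameters per joint (d, theta, a, alpha)
Total DH parameters = number_of_joints * 4
Total = 7 * 4
Total = 28

28


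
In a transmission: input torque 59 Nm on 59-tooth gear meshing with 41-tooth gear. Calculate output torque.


Given: N1 = 59, N2 = 41, T1 = 59 Nm
Using T2/T1 = N2/N1
T2 = T1 * N2 / N1
T2 = 59 * 41 / 59
T2 = 2419 / 59
T2 = 41 Nm

41 Nm


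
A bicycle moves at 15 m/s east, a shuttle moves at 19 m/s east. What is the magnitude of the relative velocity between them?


Given: v_A = 15 m/s east, v_B = 19 m/s east
Both move in the same direction; relative speed = |v_A - v_B|
|15 - 19| = |-4|
= 4 m/s

4 m/s


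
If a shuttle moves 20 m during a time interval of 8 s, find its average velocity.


Given: distance d = 20 m, time t = 8 s
Using v = d / t
v = 20 / 8
v = 5/2 m/s

5/2 m/s


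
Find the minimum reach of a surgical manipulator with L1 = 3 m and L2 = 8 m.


Given: L1 = 3 m, L2 = 8 m
For a 2-link planar arm, min reach = |L1 - L2| (second link folded back)
Min reach = |3 - 8|
Min reach = 5 m

5 m


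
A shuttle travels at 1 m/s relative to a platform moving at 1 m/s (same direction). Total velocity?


Given: object velocity = 1 m/s, platform velocity = 1 m/s (same direction)
Using classical velocity addition: v_total = v_object + v_platform
v_total = 1 + 1
v_total = 2 m/s

2 m/s


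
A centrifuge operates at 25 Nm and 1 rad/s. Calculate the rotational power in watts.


Given: tau = 25 Nm, omega = 1 rad/s
Using P = tau * omega
P = 25 * 1
P = 25 W

25 W


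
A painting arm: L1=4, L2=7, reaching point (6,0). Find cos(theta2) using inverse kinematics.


Given: L1 = 4, L2 = 7, target (x, y) = (6, 0)
Using cos(theta2) = (x^2 + y^2 - L1^2 - L2^2) / (2*L1*L2)
x^2 + y^2 = 6^2 + 0 = 36
L1^2 + L2^2 = 16 + 49 = 65
Numerator = 36 - 65 = -29
Denominator = 2*4*7 = 56
cos(theta2) = -29/56 = -29/56

-29/56


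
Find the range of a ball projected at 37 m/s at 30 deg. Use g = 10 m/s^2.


Given: v0 = 37 m/s, theta = 30 deg, g = 10 m/s^2
sin(2*30) = sin(60) = sqrt(3)/2
Using R = v0^2 * sin(2*theta) / g
R = 37^2 * (sqrt(3)/2) / 10
R = 1369 * sqrt(3) / 20
R = 1369/20*sqrt(3) m

1369/20*sqrt(3) m


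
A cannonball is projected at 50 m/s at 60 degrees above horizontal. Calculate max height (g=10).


Given: v0 = 50 m/s, theta = 60 deg, g = 10 m/s^2
sin^2(60) = 3/4
Using H = v0^2 * sin^2(theta) / (2*g)
H = 50^2 * 3/4 / (2*10)
H = 2500 * 3/4 / 20
H = 1875 / 20
H = 375/4 m

375/4 m


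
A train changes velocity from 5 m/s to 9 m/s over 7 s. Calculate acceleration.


Given: initial velocity v0 = 5 m/s, final velocity v = 9 m/s, time t = 7 s
Using a = (v - v0) / t
a = (9 - 5) / 7
a = 4 / 7
a = 4/7 m/s^2

4/7 m/s^2


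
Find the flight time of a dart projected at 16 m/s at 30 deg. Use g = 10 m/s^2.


Given: v0 = 16 m/s, theta = 30 deg, g = 10 m/s^2
sin(30) = 1/2
Using T = 2*v0*sin(theta) / g
T = 2*16*1/2 / 10
T = 16 / 10
T = 8/5 s

8/5 s


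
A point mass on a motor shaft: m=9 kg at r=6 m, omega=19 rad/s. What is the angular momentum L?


Given: m = 9 kg, r = 6 m, omega = 19 rad/s
For a point mass: I = m*r^2
I = 9*6^2 = 9*36 = 324
L = I*omega = 324*19
L = 6156 kg*m^2/s

6156 kg*m^2/s
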